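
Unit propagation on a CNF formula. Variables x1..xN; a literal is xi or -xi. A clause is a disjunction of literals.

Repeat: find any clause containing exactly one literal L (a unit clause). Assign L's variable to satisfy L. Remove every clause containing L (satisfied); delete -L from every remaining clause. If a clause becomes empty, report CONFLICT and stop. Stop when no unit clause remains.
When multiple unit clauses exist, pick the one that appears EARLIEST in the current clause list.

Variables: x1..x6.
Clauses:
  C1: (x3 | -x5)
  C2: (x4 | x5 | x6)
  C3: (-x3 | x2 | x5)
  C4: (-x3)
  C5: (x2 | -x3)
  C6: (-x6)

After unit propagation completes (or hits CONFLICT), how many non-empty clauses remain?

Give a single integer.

unit clause [-3] forces x3=F; simplify:
  drop 3 from [3, -5] -> [-5]
  satisfied 3 clause(s); 3 remain; assigned so far: [3]
unit clause [-5] forces x5=F; simplify:
  drop 5 from [4, 5, 6] -> [4, 6]
  satisfied 1 clause(s); 2 remain; assigned so far: [3, 5]
unit clause [-6] forces x6=F; simplify:
  drop 6 from [4, 6] -> [4]
  satisfied 1 clause(s); 1 remain; assigned so far: [3, 5, 6]
unit clause [4] forces x4=T; simplify:
  satisfied 1 clause(s); 0 remain; assigned so far: [3, 4, 5, 6]

Answer: 0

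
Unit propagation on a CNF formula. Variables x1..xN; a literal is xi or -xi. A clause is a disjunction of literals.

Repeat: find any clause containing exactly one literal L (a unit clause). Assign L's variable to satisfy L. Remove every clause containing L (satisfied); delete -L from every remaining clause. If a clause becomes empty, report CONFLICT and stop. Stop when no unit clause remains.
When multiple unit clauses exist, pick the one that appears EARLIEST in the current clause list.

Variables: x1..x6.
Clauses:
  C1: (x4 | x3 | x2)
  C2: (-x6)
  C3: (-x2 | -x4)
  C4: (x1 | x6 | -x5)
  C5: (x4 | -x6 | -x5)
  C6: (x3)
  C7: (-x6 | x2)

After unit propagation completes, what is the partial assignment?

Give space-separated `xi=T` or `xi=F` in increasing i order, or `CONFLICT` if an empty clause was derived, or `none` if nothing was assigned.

unit clause [-6] forces x6=F; simplify:
  drop 6 from [1, 6, -5] -> [1, -5]
  satisfied 3 clause(s); 4 remain; assigned so far: [6]
unit clause [3] forces x3=T; simplify:
  satisfied 2 clause(s); 2 remain; assigned so far: [3, 6]

Answer: x3=T x6=F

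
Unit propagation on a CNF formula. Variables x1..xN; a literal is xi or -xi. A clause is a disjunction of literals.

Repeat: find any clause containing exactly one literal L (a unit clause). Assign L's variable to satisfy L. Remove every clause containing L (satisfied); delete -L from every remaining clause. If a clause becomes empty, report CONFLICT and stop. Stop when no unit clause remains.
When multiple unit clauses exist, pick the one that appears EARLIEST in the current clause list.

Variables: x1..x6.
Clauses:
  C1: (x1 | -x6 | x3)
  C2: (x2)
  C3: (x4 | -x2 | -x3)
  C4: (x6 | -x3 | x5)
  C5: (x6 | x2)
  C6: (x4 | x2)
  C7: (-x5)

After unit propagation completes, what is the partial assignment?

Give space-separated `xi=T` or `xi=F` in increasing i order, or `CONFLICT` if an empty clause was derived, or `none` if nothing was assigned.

Answer: x2=T x5=F

Derivation:
unit clause [2] forces x2=T; simplify:
  drop -2 from [4, -2, -3] -> [4, -3]
  satisfied 3 clause(s); 4 remain; assigned so far: [2]
unit clause [-5] forces x5=F; simplify:
  drop 5 from [6, -3, 5] -> [6, -3]
  satisfied 1 clause(s); 3 remain; assigned so far: [2, 5]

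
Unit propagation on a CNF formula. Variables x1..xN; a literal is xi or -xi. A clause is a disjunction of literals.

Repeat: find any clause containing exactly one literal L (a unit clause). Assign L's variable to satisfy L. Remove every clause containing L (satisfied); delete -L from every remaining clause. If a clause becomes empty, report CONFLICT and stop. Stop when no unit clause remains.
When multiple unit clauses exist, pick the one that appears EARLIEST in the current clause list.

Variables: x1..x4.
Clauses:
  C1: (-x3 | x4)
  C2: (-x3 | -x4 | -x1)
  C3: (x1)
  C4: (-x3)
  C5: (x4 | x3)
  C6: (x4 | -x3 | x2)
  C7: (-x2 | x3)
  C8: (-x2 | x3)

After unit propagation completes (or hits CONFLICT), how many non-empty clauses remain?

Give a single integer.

Answer: 0

Derivation:
unit clause [1] forces x1=T; simplify:
  drop -1 from [-3, -4, -1] -> [-3, -4]
  satisfied 1 clause(s); 7 remain; assigned so far: [1]
unit clause [-3] forces x3=F; simplify:
  drop 3 from [4, 3] -> [4]
  drop 3 from [-2, 3] -> [-2]
  drop 3 from [-2, 3] -> [-2]
  satisfied 4 clause(s); 3 remain; assigned so far: [1, 3]
unit clause [4] forces x4=T; simplify:
  satisfied 1 clause(s); 2 remain; assigned so far: [1, 3, 4]
unit clause [-2] forces x2=F; simplify:
  satisfied 2 clause(s); 0 remain; assigned so far: [1, 2, 3, 4]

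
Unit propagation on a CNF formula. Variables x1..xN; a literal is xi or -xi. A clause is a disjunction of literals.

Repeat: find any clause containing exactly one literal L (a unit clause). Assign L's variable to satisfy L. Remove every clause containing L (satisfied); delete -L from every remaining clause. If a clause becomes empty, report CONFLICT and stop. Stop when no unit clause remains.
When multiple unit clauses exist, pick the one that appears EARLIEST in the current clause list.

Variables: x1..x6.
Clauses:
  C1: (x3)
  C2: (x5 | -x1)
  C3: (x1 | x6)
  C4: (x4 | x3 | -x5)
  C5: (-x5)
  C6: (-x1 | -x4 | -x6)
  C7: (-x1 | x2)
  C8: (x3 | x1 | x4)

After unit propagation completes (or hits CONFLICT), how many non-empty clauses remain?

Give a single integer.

Answer: 0

Derivation:
unit clause [3] forces x3=T; simplify:
  satisfied 3 clause(s); 5 remain; assigned so far: [3]
unit clause [-5] forces x5=F; simplify:
  drop 5 from [5, -1] -> [-1]
  satisfied 1 clause(s); 4 remain; assigned so far: [3, 5]
unit clause [-1] forces x1=F; simplify:
  drop 1 from [1, 6] -> [6]
  satisfied 3 clause(s); 1 remain; assigned so far: [1, 3, 5]
unit clause [6] forces x6=T; simplify:
  satisfied 1 clause(s); 0 remain; assigned so far: [1, 3, 5, 6]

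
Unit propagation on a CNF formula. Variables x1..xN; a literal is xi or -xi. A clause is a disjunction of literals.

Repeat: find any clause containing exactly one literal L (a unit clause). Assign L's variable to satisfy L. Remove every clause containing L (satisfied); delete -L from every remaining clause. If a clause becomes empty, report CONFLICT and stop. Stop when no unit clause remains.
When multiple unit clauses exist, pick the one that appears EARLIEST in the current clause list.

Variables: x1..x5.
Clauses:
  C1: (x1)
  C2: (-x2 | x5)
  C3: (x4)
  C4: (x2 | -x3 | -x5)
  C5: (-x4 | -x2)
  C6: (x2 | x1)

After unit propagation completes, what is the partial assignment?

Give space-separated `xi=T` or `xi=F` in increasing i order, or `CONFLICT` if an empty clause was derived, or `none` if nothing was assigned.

unit clause [1] forces x1=T; simplify:
  satisfied 2 clause(s); 4 remain; assigned so far: [1]
unit clause [4] forces x4=T; simplify:
  drop -4 from [-4, -2] -> [-2]
  satisfied 1 clause(s); 3 remain; assigned so far: [1, 4]
unit clause [-2] forces x2=F; simplify:
  drop 2 from [2, -3, -5] -> [-3, -5]
  satisfied 2 clause(s); 1 remain; assigned so far: [1, 2, 4]

Answer: x1=T x2=F x4=T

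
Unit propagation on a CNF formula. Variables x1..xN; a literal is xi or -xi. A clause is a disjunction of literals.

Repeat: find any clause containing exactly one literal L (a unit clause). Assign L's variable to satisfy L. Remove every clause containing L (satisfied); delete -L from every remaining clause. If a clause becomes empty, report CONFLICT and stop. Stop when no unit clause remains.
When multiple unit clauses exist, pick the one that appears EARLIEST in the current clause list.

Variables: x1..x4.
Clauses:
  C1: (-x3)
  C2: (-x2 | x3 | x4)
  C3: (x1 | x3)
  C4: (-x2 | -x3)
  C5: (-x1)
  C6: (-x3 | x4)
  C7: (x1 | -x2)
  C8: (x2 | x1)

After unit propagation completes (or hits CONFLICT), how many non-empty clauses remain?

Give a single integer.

Answer: 1

Derivation:
unit clause [-3] forces x3=F; simplify:
  drop 3 from [-2, 3, 4] -> [-2, 4]
  drop 3 from [1, 3] -> [1]
  satisfied 3 clause(s); 5 remain; assigned so far: [3]
unit clause [1] forces x1=T; simplify:
  drop -1 from [-1] -> [] (empty!)
  satisfied 3 clause(s); 2 remain; assigned so far: [1, 3]
CONFLICT (empty clause)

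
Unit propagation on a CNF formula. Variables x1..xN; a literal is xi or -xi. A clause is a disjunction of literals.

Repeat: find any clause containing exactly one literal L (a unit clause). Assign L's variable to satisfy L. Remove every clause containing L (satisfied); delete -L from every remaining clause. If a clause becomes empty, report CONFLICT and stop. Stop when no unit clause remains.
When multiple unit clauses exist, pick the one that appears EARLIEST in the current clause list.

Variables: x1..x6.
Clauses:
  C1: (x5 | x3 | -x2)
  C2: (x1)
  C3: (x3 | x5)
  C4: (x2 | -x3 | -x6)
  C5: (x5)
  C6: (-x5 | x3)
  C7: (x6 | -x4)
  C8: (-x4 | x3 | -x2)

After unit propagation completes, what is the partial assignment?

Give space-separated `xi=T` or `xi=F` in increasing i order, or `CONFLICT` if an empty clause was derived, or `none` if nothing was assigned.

Answer: x1=T x3=T x5=T

Derivation:
unit clause [1] forces x1=T; simplify:
  satisfied 1 clause(s); 7 remain; assigned so far: [1]
unit clause [5] forces x5=T; simplify:
  drop -5 from [-5, 3] -> [3]
  satisfied 3 clause(s); 4 remain; assigned so far: [1, 5]
unit clause [3] forces x3=T; simplify:
  drop -3 from [2, -3, -6] -> [2, -6]
  satisfied 2 clause(s); 2 remain; assigned so far: [1, 3, 5]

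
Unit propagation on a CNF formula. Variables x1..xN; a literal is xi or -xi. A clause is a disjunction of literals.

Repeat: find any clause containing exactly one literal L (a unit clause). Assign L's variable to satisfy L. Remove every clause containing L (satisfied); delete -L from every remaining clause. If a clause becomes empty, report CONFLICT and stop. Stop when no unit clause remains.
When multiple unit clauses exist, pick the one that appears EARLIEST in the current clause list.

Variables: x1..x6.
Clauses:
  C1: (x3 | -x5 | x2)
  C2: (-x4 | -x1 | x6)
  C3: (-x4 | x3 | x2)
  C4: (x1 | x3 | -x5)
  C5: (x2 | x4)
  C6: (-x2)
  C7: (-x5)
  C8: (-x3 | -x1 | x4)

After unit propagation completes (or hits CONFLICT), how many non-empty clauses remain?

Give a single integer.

Answer: 1

Derivation:
unit clause [-2] forces x2=F; simplify:
  drop 2 from [3, -5, 2] -> [3, -5]
  drop 2 from [-4, 3, 2] -> [-4, 3]
  drop 2 from [2, 4] -> [4]
  satisfied 1 clause(s); 7 remain; assigned so far: [2]
unit clause [4] forces x4=T; simplify:
  drop -4 from [-4, -1, 6] -> [-1, 6]
  drop -4 from [-4, 3] -> [3]
  satisfied 2 clause(s); 5 remain; assigned so far: [2, 4]
unit clause [3] forces x3=T; simplify:
  satisfied 3 clause(s); 2 remain; assigned so far: [2, 3, 4]
unit clause [-5] forces x5=F; simplify:
  satisfied 1 clause(s); 1 remain; assigned so far: [2, 3, 4, 5]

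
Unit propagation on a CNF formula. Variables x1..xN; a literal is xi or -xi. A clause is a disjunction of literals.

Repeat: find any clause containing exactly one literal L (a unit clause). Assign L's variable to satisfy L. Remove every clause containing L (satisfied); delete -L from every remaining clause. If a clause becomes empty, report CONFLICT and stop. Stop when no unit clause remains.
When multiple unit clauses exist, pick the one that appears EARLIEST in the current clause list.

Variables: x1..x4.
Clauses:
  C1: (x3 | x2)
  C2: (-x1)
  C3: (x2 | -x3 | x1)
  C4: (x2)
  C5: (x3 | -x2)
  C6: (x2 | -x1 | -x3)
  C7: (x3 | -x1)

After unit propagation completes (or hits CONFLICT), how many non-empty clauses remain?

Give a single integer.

Answer: 0

Derivation:
unit clause [-1] forces x1=F; simplify:
  drop 1 from [2, -3, 1] -> [2, -3]
  satisfied 3 clause(s); 4 remain; assigned so far: [1]
unit clause [2] forces x2=T; simplify:
  drop -2 from [3, -2] -> [3]
  satisfied 3 clause(s); 1 remain; assigned so far: [1, 2]
unit clause [3] forces x3=T; simplify:
  satisfied 1 clause(s); 0 remain; assigned so far: [1, 2, 3]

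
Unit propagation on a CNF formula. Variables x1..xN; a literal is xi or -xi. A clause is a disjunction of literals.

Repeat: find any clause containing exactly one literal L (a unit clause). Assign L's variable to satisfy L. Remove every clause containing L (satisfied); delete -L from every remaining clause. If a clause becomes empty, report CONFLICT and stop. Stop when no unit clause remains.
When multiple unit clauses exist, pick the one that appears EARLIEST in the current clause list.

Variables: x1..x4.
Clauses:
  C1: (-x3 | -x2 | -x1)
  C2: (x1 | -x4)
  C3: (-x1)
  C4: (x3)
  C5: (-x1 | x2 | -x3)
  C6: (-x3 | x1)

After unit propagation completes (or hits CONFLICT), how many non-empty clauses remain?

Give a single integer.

unit clause [-1] forces x1=F; simplify:
  drop 1 from [1, -4] -> [-4]
  drop 1 from [-3, 1] -> [-3]
  satisfied 3 clause(s); 3 remain; assigned so far: [1]
unit clause [-4] forces x4=F; simplify:
  satisfied 1 clause(s); 2 remain; assigned so far: [1, 4]
unit clause [3] forces x3=T; simplify:
  drop -3 from [-3] -> [] (empty!)
  satisfied 1 clause(s); 1 remain; assigned so far: [1, 3, 4]
CONFLICT (empty clause)

Answer: 0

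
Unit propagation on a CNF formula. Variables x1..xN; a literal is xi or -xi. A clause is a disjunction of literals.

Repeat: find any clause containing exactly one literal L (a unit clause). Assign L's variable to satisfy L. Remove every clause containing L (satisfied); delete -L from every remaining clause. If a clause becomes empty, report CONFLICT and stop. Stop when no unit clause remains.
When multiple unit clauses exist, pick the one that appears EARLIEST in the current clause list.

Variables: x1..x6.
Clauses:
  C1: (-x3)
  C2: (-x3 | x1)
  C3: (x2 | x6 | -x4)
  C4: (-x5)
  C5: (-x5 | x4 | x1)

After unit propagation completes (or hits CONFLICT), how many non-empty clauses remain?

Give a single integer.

Answer: 1

Derivation:
unit clause [-3] forces x3=F; simplify:
  satisfied 2 clause(s); 3 remain; assigned so far: [3]
unit clause [-5] forces x5=F; simplify:
  satisfied 2 clause(s); 1 remain; assigned so far: [3, 5]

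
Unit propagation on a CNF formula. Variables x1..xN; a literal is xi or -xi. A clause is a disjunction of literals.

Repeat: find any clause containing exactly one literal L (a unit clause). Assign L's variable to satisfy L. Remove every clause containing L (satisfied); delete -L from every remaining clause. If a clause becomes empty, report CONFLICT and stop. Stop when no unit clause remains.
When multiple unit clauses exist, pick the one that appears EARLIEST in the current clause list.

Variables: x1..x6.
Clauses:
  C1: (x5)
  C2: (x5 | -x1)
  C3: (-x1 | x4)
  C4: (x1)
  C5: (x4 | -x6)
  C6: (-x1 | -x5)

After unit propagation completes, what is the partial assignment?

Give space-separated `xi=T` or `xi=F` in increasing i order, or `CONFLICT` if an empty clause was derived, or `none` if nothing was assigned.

unit clause [5] forces x5=T; simplify:
  drop -5 from [-1, -5] -> [-1]
  satisfied 2 clause(s); 4 remain; assigned so far: [5]
unit clause [1] forces x1=T; simplify:
  drop -1 from [-1, 4] -> [4]
  drop -1 from [-1] -> [] (empty!)
  satisfied 1 clause(s); 3 remain; assigned so far: [1, 5]
CONFLICT (empty clause)

Answer: CONFLICT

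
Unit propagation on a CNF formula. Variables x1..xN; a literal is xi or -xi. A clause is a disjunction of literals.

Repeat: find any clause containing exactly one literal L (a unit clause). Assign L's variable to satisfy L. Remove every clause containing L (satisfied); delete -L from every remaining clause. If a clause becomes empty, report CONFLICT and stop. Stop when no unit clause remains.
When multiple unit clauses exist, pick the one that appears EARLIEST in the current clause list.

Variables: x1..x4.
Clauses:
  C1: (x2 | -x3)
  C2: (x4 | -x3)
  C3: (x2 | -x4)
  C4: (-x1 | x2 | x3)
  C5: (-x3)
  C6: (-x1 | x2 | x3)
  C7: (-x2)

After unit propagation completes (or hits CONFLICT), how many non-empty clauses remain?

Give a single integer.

Answer: 0

Derivation:
unit clause [-3] forces x3=F; simplify:
  drop 3 from [-1, 2, 3] -> [-1, 2]
  drop 3 from [-1, 2, 3] -> [-1, 2]
  satisfied 3 clause(s); 4 remain; assigned so far: [3]
unit clause [-2] forces x2=F; simplify:
  drop 2 from [2, -4] -> [-4]
  drop 2 from [-1, 2] -> [-1]
  drop 2 from [-1, 2] -> [-1]
  satisfied 1 clause(s); 3 remain; assigned so far: [2, 3]
unit clause [-4] forces x4=F; simplify:
  satisfied 1 clause(s); 2 remain; assigned so far: [2, 3, 4]
unit clause [-1] forces x1=F; simplify:
  satisfied 2 clause(s); 0 remain; assigned so far: [1, 2, 3, 4]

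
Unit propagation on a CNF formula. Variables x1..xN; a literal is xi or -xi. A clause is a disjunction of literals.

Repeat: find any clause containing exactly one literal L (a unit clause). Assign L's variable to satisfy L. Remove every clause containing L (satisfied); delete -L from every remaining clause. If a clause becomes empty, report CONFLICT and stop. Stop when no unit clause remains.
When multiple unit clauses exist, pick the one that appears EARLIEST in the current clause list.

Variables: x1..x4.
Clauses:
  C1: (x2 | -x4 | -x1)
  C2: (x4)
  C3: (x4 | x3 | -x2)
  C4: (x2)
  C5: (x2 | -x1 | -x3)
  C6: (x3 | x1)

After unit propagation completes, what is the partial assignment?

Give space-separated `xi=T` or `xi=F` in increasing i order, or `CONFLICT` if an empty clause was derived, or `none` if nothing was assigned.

Answer: x2=T x4=T

Derivation:
unit clause [4] forces x4=T; simplify:
  drop -4 from [2, -4, -1] -> [2, -1]
  satisfied 2 clause(s); 4 remain; assigned so far: [4]
unit clause [2] forces x2=T; simplify:
  satisfied 3 clause(s); 1 remain; assigned so far: [2, 4]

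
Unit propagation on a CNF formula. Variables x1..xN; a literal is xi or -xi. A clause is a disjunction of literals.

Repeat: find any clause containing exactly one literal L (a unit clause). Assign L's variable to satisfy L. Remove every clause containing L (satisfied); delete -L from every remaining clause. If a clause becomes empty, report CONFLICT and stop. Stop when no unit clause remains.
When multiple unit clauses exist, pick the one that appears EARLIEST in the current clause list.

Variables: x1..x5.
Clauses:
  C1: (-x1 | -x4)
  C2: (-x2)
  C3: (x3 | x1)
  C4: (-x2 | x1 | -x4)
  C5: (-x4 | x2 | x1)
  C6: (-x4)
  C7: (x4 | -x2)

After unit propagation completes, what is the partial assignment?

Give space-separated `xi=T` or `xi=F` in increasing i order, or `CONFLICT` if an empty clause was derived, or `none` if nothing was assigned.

unit clause [-2] forces x2=F; simplify:
  drop 2 from [-4, 2, 1] -> [-4, 1]
  satisfied 3 clause(s); 4 remain; assigned so far: [2]
unit clause [-4] forces x4=F; simplify:
  satisfied 3 clause(s); 1 remain; assigned so far: [2, 4]

Answer: x2=F x4=F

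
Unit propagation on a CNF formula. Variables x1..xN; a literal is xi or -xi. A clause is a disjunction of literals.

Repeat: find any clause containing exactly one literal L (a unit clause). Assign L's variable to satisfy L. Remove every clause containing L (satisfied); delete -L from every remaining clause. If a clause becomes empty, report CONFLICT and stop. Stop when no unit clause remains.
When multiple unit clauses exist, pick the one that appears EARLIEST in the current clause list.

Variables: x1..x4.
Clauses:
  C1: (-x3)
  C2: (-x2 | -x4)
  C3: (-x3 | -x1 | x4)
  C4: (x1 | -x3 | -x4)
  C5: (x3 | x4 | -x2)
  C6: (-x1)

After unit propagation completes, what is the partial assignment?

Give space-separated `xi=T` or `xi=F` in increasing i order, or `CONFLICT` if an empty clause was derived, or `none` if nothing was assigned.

unit clause [-3] forces x3=F; simplify:
  drop 3 from [3, 4, -2] -> [4, -2]
  satisfied 3 clause(s); 3 remain; assigned so far: [3]
unit clause [-1] forces x1=F; simplify:
  satisfied 1 clause(s); 2 remain; assigned so far: [1, 3]

Answer: x1=F x3=F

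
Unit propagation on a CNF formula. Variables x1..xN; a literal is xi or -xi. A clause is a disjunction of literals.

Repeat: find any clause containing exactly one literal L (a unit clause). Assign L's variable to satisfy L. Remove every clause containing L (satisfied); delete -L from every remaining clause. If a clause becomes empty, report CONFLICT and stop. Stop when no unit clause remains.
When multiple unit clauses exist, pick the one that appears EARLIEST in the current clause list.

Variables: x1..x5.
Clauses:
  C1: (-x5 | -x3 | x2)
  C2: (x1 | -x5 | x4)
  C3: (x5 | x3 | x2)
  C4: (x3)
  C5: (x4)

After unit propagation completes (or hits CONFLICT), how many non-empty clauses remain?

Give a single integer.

unit clause [3] forces x3=T; simplify:
  drop -3 from [-5, -3, 2] -> [-5, 2]
  satisfied 2 clause(s); 3 remain; assigned so far: [3]
unit clause [4] forces x4=T; simplify:
  satisfied 2 clause(s); 1 remain; assigned so far: [3, 4]

Answer: 1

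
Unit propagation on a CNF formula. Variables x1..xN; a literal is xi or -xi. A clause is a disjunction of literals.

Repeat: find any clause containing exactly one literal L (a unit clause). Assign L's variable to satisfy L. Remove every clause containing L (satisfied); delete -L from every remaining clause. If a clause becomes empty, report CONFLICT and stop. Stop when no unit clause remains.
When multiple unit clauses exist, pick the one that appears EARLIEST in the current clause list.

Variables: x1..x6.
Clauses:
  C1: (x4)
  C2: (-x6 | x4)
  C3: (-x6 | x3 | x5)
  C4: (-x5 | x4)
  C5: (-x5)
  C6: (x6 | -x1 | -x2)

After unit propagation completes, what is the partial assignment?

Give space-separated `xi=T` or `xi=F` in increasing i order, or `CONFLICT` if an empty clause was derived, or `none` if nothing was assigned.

Answer: x4=T x5=F

Derivation:
unit clause [4] forces x4=T; simplify:
  satisfied 3 clause(s); 3 remain; assigned so far: [4]
unit clause [-5] forces x5=F; simplify:
  drop 5 from [-6, 3, 5] -> [-6, 3]
  satisfied 1 clause(s); 2 remain; assigned so far: [4, 5]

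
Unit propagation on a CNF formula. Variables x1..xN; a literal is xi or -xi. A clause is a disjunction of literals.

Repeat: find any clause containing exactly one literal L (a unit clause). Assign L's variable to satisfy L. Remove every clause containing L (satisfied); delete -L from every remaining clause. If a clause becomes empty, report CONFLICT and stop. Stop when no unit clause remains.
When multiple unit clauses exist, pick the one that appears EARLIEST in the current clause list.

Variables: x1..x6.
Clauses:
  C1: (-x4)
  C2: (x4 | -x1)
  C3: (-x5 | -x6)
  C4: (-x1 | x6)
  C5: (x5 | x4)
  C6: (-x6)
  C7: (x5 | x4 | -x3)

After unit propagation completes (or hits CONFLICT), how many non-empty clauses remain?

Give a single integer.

unit clause [-4] forces x4=F; simplify:
  drop 4 from [4, -1] -> [-1]
  drop 4 from [5, 4] -> [5]
  drop 4 from [5, 4, -3] -> [5, -3]
  satisfied 1 clause(s); 6 remain; assigned so far: [4]
unit clause [-1] forces x1=F; simplify:
  satisfied 2 clause(s); 4 remain; assigned so far: [1, 4]
unit clause [5] forces x5=T; simplify:
  drop -5 from [-5, -6] -> [-6]
  satisfied 2 clause(s); 2 remain; assigned so far: [1, 4, 5]
unit clause [-6] forces x6=F; simplify:
  satisfied 2 clause(s); 0 remain; assigned so far: [1, 4, 5, 6]

Answer: 0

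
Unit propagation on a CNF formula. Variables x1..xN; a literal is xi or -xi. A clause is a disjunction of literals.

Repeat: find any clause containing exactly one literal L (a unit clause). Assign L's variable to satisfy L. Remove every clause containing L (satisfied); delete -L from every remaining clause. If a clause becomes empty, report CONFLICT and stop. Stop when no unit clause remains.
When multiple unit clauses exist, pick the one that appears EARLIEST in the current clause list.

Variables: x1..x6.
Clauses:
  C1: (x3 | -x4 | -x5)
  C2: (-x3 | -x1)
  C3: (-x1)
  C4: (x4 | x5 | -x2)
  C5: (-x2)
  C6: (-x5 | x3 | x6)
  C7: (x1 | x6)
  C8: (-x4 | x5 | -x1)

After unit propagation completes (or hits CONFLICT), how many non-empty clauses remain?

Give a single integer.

unit clause [-1] forces x1=F; simplify:
  drop 1 from [1, 6] -> [6]
  satisfied 3 clause(s); 5 remain; assigned so far: [1]
unit clause [-2] forces x2=F; simplify:
  satisfied 2 clause(s); 3 remain; assigned so far: [1, 2]
unit clause [6] forces x6=T; simplify:
  satisfied 2 clause(s); 1 remain; assigned so far: [1, 2, 6]

Answer: 1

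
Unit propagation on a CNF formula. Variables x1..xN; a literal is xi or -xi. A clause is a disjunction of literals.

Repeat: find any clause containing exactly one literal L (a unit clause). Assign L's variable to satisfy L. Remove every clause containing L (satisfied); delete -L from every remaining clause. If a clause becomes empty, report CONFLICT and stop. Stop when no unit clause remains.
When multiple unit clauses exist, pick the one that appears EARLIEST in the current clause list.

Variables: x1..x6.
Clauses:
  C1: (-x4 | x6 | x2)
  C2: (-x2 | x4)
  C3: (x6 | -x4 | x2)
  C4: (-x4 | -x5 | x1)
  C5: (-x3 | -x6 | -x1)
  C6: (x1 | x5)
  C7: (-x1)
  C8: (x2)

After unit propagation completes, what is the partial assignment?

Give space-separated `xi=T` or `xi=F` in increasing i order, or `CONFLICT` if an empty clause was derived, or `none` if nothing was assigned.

unit clause [-1] forces x1=F; simplify:
  drop 1 from [-4, -5, 1] -> [-4, -5]
  drop 1 from [1, 5] -> [5]
  satisfied 2 clause(s); 6 remain; assigned so far: [1]
unit clause [5] forces x5=T; simplify:
  drop -5 from [-4, -5] -> [-4]
  satisfied 1 clause(s); 5 remain; assigned so far: [1, 5]
unit clause [-4] forces x4=F; simplify:
  drop 4 from [-2, 4] -> [-2]
  satisfied 3 clause(s); 2 remain; assigned so far: [1, 4, 5]
unit clause [-2] forces x2=F; simplify:
  drop 2 from [2] -> [] (empty!)
  satisfied 1 clause(s); 1 remain; assigned so far: [1, 2, 4, 5]
CONFLICT (empty clause)

Answer: CONFLICT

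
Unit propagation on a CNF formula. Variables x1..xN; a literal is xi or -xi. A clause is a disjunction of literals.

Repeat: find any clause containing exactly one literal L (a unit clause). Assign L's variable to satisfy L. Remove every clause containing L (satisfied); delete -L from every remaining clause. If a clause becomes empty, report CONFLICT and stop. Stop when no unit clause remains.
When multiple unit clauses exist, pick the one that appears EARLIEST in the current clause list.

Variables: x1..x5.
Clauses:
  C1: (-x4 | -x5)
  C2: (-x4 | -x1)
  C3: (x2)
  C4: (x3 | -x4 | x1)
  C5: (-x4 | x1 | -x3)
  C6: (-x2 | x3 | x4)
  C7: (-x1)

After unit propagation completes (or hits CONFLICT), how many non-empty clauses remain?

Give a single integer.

Answer: 4

Derivation:
unit clause [2] forces x2=T; simplify:
  drop -2 from [-2, 3, 4] -> [3, 4]
  satisfied 1 clause(s); 6 remain; assigned so far: [2]
unit clause [-1] forces x1=F; simplify:
  drop 1 from [3, -4, 1] -> [3, -4]
  drop 1 from [-4, 1, -3] -> [-4, -3]
  satisfied 2 clause(s); 4 remain; assigned so far: [1, 2]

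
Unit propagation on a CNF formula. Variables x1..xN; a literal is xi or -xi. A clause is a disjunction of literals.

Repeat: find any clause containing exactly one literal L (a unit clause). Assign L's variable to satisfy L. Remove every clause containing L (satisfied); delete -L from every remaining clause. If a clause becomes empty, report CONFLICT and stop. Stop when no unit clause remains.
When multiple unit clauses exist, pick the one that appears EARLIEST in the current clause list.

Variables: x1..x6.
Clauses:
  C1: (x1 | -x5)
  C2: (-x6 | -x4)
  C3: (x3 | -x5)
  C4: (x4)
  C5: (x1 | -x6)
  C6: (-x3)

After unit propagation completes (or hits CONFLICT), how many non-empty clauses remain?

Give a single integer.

Answer: 0

Derivation:
unit clause [4] forces x4=T; simplify:
  drop -4 from [-6, -4] -> [-6]
  satisfied 1 clause(s); 5 remain; assigned so far: [4]
unit clause [-6] forces x6=F; simplify:
  satisfied 2 clause(s); 3 remain; assigned so far: [4, 6]
unit clause [-3] forces x3=F; simplify:
  drop 3 from [3, -5] -> [-5]
  satisfied 1 clause(s); 2 remain; assigned so far: [3, 4, 6]
unit clause [-5] forces x5=F; simplify:
  satisfied 2 clause(s); 0 remain; assigned so far: [3, 4, 5, 6]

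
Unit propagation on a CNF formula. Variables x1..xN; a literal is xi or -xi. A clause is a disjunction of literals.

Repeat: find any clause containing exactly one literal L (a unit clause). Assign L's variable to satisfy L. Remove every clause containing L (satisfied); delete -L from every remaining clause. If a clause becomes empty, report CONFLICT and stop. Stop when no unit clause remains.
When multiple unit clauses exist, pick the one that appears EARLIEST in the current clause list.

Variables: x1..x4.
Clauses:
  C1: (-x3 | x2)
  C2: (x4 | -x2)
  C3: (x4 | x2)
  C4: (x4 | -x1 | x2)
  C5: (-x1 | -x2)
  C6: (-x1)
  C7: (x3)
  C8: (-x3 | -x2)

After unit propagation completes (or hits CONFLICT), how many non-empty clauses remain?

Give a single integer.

unit clause [-1] forces x1=F; simplify:
  satisfied 3 clause(s); 5 remain; assigned so far: [1]
unit clause [3] forces x3=T; simplify:
  drop -3 from [-3, 2] -> [2]
  drop -3 from [-3, -2] -> [-2]
  satisfied 1 clause(s); 4 remain; assigned so far: [1, 3]
unit clause [2] forces x2=T; simplify:
  drop -2 from [4, -2] -> [4]
  drop -2 from [-2] -> [] (empty!)
  satisfied 2 clause(s); 2 remain; assigned so far: [1, 2, 3]
CONFLICT (empty clause)

Answer: 1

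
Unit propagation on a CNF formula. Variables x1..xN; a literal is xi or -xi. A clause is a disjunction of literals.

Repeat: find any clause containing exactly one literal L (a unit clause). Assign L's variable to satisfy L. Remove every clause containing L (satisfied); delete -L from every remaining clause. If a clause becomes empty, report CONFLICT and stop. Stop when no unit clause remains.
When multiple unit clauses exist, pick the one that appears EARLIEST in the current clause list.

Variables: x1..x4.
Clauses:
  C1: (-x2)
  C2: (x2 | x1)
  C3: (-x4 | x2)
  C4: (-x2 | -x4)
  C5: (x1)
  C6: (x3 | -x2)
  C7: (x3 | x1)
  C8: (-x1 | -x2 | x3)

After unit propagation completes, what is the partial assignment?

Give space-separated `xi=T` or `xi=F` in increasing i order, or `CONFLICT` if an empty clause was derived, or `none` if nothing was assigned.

unit clause [-2] forces x2=F; simplify:
  drop 2 from [2, 1] -> [1]
  drop 2 from [-4, 2] -> [-4]
  satisfied 4 clause(s); 4 remain; assigned so far: [2]
unit clause [1] forces x1=T; simplify:
  satisfied 3 clause(s); 1 remain; assigned so far: [1, 2]
unit clause [-4] forces x4=F; simplify:
  satisfied 1 clause(s); 0 remain; assigned so far: [1, 2, 4]

Answer: x1=T x2=F x4=F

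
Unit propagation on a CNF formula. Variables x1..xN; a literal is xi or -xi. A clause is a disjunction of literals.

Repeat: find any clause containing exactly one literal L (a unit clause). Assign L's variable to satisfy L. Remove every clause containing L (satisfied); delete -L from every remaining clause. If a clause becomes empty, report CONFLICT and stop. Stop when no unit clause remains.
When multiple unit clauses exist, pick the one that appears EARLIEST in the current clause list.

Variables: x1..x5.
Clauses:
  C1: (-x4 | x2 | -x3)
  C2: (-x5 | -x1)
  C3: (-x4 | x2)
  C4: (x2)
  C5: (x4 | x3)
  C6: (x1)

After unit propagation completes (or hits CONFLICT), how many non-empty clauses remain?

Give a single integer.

Answer: 1

Derivation:
unit clause [2] forces x2=T; simplify:
  satisfied 3 clause(s); 3 remain; assigned so far: [2]
unit clause [1] forces x1=T; simplify:
  drop -1 from [-5, -1] -> [-5]
  satisfied 1 clause(s); 2 remain; assigned so far: [1, 2]
unit clause [-5] forces x5=F; simplify:
  satisfied 1 clause(s); 1 remain; assigned so far: [1, 2, 5]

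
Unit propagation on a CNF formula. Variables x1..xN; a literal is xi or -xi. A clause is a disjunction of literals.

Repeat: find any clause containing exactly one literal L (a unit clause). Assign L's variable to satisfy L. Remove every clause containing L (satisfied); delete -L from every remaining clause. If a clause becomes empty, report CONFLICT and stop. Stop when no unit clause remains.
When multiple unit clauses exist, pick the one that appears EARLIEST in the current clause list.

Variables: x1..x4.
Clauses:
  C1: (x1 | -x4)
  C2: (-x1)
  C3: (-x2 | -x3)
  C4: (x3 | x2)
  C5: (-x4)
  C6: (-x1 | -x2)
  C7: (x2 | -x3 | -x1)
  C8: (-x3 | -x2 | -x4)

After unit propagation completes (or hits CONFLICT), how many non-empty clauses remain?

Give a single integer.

Answer: 2

Derivation:
unit clause [-1] forces x1=F; simplify:
  drop 1 from [1, -4] -> [-4]
  satisfied 3 clause(s); 5 remain; assigned so far: [1]
unit clause [-4] forces x4=F; simplify:
  satisfied 3 clause(s); 2 remain; assigned so far: [1, 4]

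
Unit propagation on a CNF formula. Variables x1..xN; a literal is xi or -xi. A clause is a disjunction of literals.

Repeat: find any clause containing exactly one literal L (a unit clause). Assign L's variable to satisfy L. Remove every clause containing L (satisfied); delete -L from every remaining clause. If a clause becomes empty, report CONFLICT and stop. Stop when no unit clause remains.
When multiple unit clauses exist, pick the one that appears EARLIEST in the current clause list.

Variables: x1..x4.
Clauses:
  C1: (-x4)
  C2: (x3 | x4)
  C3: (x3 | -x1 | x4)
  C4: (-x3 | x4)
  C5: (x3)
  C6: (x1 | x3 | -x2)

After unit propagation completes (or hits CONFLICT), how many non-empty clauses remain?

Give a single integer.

unit clause [-4] forces x4=F; simplify:
  drop 4 from [3, 4] -> [3]
  drop 4 from [3, -1, 4] -> [3, -1]
  drop 4 from [-3, 4] -> [-3]
  satisfied 1 clause(s); 5 remain; assigned so far: [4]
unit clause [3] forces x3=T; simplify:
  drop -3 from [-3] -> [] (empty!)
  satisfied 4 clause(s); 1 remain; assigned so far: [3, 4]
CONFLICT (empty clause)

Answer: 0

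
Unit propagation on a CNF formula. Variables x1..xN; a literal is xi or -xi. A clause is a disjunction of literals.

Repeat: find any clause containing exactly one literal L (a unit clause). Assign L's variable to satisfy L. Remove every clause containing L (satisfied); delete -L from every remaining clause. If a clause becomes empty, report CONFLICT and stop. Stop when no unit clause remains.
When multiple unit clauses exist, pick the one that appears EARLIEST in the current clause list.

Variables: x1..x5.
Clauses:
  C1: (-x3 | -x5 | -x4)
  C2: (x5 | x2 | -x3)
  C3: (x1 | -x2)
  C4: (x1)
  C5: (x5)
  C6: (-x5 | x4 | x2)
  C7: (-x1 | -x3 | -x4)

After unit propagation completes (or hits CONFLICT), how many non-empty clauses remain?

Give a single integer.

unit clause [1] forces x1=T; simplify:
  drop -1 from [-1, -3, -4] -> [-3, -4]
  satisfied 2 clause(s); 5 remain; assigned so far: [1]
unit clause [5] forces x5=T; simplify:
  drop -5 from [-3, -5, -4] -> [-3, -4]
  drop -5 from [-5, 4, 2] -> [4, 2]
  satisfied 2 clause(s); 3 remain; assigned so far: [1, 5]

Answer: 3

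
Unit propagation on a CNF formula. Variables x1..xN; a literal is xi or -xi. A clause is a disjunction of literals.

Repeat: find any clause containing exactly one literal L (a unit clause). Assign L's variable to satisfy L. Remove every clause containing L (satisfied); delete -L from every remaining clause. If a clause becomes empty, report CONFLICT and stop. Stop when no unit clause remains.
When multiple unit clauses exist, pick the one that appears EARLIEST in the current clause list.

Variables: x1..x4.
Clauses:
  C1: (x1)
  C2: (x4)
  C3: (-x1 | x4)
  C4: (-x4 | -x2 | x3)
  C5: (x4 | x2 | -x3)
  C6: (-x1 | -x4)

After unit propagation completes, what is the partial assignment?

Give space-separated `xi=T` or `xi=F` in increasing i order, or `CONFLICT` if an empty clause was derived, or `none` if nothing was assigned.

unit clause [1] forces x1=T; simplify:
  drop -1 from [-1, 4] -> [4]
  drop -1 from [-1, -4] -> [-4]
  satisfied 1 clause(s); 5 remain; assigned so far: [1]
unit clause [4] forces x4=T; simplify:
  drop -4 from [-4, -2, 3] -> [-2, 3]
  drop -4 from [-4] -> [] (empty!)
  satisfied 3 clause(s); 2 remain; assigned so far: [1, 4]
CONFLICT (empty clause)

Answer: CONFLICT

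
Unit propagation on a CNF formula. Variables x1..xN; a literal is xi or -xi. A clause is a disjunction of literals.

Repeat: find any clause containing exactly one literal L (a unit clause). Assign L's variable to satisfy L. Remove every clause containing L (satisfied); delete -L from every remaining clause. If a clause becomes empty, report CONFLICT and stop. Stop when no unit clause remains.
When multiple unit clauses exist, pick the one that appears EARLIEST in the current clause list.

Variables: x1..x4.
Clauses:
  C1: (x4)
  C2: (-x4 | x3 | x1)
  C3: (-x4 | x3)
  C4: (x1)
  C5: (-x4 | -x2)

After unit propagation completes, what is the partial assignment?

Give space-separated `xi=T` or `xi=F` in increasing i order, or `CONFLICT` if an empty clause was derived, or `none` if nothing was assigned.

Answer: x1=T x2=F x3=T x4=T

Derivation:
unit clause [4] forces x4=T; simplify:
  drop -4 from [-4, 3, 1] -> [3, 1]
  drop -4 from [-4, 3] -> [3]
  drop -4 from [-4, -2] -> [-2]
  satisfied 1 clause(s); 4 remain; assigned so far: [4]
unit clause [3] forces x3=T; simplify:
  satisfied 2 clause(s); 2 remain; assigned so far: [3, 4]
unit clause [1] forces x1=T; simplify:
  satisfied 1 clause(s); 1 remain; assigned so far: [1, 3, 4]
unit clause [-2] forces x2=F; simplify:
  satisfied 1 clause(s); 0 remain; assigned so far: [1, 2, 3, 4]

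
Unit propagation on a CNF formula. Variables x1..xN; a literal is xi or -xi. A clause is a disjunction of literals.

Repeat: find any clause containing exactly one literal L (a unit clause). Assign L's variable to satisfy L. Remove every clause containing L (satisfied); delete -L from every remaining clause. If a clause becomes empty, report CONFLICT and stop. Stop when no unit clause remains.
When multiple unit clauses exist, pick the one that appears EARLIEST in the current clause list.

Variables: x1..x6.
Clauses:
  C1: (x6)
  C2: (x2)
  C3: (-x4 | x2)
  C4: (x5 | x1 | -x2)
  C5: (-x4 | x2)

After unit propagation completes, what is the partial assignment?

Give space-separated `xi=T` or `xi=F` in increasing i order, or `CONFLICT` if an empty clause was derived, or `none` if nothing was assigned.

Answer: x2=T x6=T

Derivation:
unit clause [6] forces x6=T; simplify:
  satisfied 1 clause(s); 4 remain; assigned so far: [6]
unit clause [2] forces x2=T; simplify:
  drop -2 from [5, 1, -2] -> [5, 1]
  satisfied 3 clause(s); 1 remain; assigned so far: [2, 6]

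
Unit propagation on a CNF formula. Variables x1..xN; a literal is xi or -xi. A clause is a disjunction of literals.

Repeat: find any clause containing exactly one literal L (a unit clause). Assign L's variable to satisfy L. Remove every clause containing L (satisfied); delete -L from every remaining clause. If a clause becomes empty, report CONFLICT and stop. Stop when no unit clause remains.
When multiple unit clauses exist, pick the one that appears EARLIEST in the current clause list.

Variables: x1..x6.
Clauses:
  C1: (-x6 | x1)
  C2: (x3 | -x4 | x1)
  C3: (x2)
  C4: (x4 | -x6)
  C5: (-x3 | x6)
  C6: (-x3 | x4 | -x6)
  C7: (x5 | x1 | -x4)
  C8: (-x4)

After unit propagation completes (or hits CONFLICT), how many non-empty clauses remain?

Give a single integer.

Answer: 0

Derivation:
unit clause [2] forces x2=T; simplify:
  satisfied 1 clause(s); 7 remain; assigned so far: [2]
unit clause [-4] forces x4=F; simplify:
  drop 4 from [4, -6] -> [-6]
  drop 4 from [-3, 4, -6] -> [-3, -6]
  satisfied 3 clause(s); 4 remain; assigned so far: [2, 4]
unit clause [-6] forces x6=F; simplify:
  drop 6 from [-3, 6] -> [-3]
  satisfied 3 clause(s); 1 remain; assigned so far: [2, 4, 6]
unit clause [-3] forces x3=F; simplify:
  satisfied 1 clause(s); 0 remain; assigned so far: [2, 3, 4, 6]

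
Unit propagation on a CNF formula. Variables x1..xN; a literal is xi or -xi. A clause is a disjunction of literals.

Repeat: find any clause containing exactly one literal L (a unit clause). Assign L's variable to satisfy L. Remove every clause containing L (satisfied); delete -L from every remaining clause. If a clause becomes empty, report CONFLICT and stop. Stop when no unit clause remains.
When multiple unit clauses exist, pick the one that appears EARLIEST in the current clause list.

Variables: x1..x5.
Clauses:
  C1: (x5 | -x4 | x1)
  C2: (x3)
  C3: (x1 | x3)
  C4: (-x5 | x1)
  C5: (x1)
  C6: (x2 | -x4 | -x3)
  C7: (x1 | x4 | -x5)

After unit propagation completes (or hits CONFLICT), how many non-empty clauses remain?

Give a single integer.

unit clause [3] forces x3=T; simplify:
  drop -3 from [2, -4, -3] -> [2, -4]
  satisfied 2 clause(s); 5 remain; assigned so far: [3]
unit clause [1] forces x1=T; simplify:
  satisfied 4 clause(s); 1 remain; assigned so far: [1, 3]

Answer: 1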